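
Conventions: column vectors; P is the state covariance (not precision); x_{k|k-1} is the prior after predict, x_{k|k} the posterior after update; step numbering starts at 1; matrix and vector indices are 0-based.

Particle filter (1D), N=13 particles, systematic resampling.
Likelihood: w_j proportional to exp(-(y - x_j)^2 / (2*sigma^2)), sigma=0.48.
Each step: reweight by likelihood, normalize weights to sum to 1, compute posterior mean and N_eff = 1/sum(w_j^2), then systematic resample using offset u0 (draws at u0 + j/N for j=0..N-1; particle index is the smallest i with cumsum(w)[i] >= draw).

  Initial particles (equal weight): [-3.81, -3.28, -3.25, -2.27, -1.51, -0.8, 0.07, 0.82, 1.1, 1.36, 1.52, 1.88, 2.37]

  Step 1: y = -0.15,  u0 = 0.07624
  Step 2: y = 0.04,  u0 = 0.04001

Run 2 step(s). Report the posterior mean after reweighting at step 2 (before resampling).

post_mean = 0.0305

step 1: w=[0.0000, 0.0000, 0.0000, 0.0000, 0.0121, 0.2681, 0.6037, 0.0870, 0.0226, 0.0048, 0.0016, 0.0001, 0.0000]  mean=-0.0853  Neff=2.2492  idx=[5, 5, 5, 6, 6, 6, 6, 6, 6, 6, 6, 7, 10]
step 2: w=[0.0243, 0.0243, 0.0243, 0.1120, 0.1120, 0.1120, 0.1120, 0.1120, 0.1120, 0.1120, 0.1120, 0.0300, 0.0010]  mean=0.0305  Neff=9.7021  idx=[1, 3, 4, 4, 5, 6, 6, 7, 8, 8, 9, 10, 10]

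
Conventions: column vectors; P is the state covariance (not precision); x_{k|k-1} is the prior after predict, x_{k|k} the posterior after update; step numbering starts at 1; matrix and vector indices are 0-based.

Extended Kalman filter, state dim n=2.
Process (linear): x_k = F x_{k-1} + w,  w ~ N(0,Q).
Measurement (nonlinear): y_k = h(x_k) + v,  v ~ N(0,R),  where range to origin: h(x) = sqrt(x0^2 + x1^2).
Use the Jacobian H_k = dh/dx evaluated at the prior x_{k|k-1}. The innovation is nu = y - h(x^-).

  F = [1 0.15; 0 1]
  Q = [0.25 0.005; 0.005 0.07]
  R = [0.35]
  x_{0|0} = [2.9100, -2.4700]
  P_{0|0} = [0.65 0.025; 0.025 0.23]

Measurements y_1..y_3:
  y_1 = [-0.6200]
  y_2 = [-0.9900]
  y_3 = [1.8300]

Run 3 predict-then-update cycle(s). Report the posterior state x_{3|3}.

x_post = [1.4685, -0.5026]

step 1: x^-=[2.5395, -2.4700]  P^-=[0.9127 0.0645; 0.0645 0.3000]  H_jac=[0.7168 -0.6972]  S=[0.9004]  K=[0.6767; -0.1810]  nu=[-4.1626]  x^+=[-0.2773, -1.7167]  P^+=[0.5004 0.1748; 0.1748 0.2705]
step 2: x^-=[-0.5349, -1.7167]  P^-=[0.8089 0.2203; 0.2203 0.3405]  H_jac=[-0.2975 -0.9547]  S=[0.8571]  K=[-0.5262; -0.4558]  nu=[-2.7881]  x^+=[0.9321, -0.4460]  P^+=[0.5716 0.0148; 0.0148 0.1625]
step 3: x^-=[0.8652, -0.4460]  P^-=[0.8297 0.0442; 0.0442 0.2325]  H_jac=[0.8889 -0.4582]  S=[1.0184]  K=[0.7043; -0.0660]  nu=[0.8566]  x^+=[1.4685, -0.5026]  P^+=[0.3245 0.0915; 0.0915 0.2280]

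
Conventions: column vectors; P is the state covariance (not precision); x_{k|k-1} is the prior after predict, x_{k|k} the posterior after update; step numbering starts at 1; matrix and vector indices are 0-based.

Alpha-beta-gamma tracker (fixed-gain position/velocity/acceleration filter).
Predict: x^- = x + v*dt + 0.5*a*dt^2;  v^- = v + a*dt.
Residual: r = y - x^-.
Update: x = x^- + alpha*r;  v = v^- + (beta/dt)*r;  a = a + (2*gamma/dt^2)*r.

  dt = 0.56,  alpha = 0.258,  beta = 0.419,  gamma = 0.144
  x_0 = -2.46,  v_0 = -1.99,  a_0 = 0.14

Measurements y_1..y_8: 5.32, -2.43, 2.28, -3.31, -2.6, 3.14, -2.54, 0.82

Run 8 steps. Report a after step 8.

a_post = 15.3043

step 1: x_pred=-3.5524  r=8.8724  x^+=-1.2634  v^+=4.7269  a^+=8.2882
step 2: x_pred=2.6833  r=-5.1133  x^+=1.3641  v^+=5.5424  a^+=3.5923
step 3: x_pred=5.0311  r=-2.7511  x^+=4.3213  v^+=5.4957  a^+=1.0658
step 4: x_pred=7.5660  r=-10.8760  x^+=4.7600  v^+=-2.0451  a^+=-8.9224
step 5: x_pred=2.2157  r=-4.8157  x^+=0.9733  v^+=-10.6448  a^+=-13.3450
step 6: x_pred=-7.0803  r=10.2203  x^+=-4.4435  v^+=-10.4710  a^+=-3.9590
step 7: x_pred=-10.9280  r=8.3880  x^+=-8.7639  v^+=-6.4121  a^+=3.7443
step 8: x_pred=-11.7676  r=12.5876  x^+=-8.5200  v^+=5.1029  a^+=15.3043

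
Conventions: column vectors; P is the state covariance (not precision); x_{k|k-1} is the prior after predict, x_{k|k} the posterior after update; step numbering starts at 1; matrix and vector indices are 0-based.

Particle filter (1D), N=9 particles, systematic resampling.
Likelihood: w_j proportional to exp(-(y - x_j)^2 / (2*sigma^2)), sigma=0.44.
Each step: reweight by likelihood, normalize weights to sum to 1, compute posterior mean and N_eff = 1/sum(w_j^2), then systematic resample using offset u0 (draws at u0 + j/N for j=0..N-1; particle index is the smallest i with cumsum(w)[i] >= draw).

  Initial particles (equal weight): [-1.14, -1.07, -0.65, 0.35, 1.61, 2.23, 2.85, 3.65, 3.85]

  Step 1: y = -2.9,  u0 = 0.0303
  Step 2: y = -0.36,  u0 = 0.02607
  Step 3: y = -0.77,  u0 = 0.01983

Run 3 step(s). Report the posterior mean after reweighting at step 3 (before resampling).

post_mean = -1.1147

step 1: w=[0.6541, 0.3418, 0.0041, 0.0000, 0.0000, 0.0000, 0.0000, 0.0000, 0.0000]  mean=-1.1141  Neff=1.8359  idx=[0, 0, 0, 0, 0, 0, 1, 1, 1]
step 2: w=[0.1007, 0.1007, 0.1007, 0.1007, 0.1007, 0.1007, 0.1319, 0.1319, 0.1319]  mean=-1.1123  Neff=8.8456  idx=[0, 1, 2, 3, 4, 5, 6, 7, 8]
step 3: w=[0.1065, 0.1065, 0.1065, 0.1065, 0.1065, 0.1065, 0.1203, 0.1203, 0.1203]  mean=-1.1147  Neff=8.9696  idx=[0, 1, 2, 3, 4, 5, 6, 7, 8]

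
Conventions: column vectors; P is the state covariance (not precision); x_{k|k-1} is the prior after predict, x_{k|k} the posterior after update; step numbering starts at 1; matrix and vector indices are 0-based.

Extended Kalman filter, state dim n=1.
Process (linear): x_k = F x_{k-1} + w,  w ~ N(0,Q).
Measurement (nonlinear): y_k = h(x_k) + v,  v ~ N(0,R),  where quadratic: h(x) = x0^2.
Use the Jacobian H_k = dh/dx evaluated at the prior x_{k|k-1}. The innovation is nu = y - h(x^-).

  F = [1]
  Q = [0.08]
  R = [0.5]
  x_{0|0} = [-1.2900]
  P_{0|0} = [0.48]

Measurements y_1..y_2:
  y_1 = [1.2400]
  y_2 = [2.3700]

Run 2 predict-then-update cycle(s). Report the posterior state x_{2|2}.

x_post = [-1.4249]

step 1: x^-=[-1.2900]  P^-=[0.5600]  H_jac=[-2.5800]  S=[4.2276]  K=[-0.3418]  nu=[-0.4241]  x^+=[-1.1451]  P^+=[0.0662]
step 2: x^-=[-1.1451]  P^-=[0.1462]  H_jac=[-2.2901]  S=[1.2669]  K=[-0.2643]  nu=[1.0588]  x^+=[-1.4249]  P^+=[0.0577]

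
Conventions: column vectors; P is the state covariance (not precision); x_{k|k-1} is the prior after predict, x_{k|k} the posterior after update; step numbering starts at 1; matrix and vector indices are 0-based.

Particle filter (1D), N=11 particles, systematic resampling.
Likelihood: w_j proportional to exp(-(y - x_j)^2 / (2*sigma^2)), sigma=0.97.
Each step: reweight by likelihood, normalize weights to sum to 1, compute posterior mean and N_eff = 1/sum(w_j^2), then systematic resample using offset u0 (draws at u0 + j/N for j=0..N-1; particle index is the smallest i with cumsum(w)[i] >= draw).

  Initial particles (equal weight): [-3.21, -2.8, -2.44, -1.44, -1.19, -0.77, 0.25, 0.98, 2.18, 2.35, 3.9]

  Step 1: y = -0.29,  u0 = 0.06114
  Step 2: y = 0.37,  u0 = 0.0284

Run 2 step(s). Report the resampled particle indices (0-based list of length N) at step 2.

step 1: w=[0.0031, 0.0100, 0.0245, 0.1412, 0.1854, 0.2523, 0.2442, 0.1210, 0.0111, 0.0070, 0.0000]  mean=-0.4953  Neff=5.1765  idx=[3, 3, 4, 4, 5, 5, 5, 6, 6, 7, 7]
step 2: w=[0.0291, 0.0291, 0.0455, 0.0455, 0.0831, 0.0831, 0.0831, 0.1646, 0.1646, 0.1361, 0.1361]  mean=-0.0351  Neff=8.4889  idx=[0, 3, 4, 5, 6, 7, 8, 8, 9, 9, 10]

resampled_idx = [0, 3, 4, 5, 6, 7, 8, 8, 9, 9, 10]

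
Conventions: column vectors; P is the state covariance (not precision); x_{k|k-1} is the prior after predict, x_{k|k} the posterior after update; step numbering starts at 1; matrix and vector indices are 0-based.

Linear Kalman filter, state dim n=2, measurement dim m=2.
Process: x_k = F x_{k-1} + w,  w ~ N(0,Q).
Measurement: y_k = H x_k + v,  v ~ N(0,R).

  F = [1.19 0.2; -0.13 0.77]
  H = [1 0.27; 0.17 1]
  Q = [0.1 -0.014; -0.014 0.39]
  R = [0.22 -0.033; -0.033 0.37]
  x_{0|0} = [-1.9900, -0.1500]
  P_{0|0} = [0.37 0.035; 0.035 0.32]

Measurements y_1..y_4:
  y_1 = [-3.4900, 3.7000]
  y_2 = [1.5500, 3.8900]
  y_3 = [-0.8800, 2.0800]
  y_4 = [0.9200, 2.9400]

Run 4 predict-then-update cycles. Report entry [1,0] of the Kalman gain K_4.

K[1,0] = 0.0565

step 1: x^-=[-2.3981, 0.1432]  P^-=[0.6534 0.0092; 0.0092 0.5790]  S=[0.9206 0.2440; 0.2440 0.9710]  K=[0.7281 -0.0591; 0.0228 0.5921]  nu=[-1.1306, 3.9645]  x^+=[-3.4557, 2.4649]  P^+=[0.1829 -0.0770; -0.0770 0.2314]
step 2: x^-=[-3.6193, 2.3472]  P^-=[0.3317 -0.0752; -0.0752 0.5457]  S=[0.5508 0.0921; 0.0921 0.8997]  K=[0.5786 -0.0801; 0.0325 0.5890]  nu=[4.5355, 2.1580]  x^+=[-1.1678, 3.7658]  P^+=[0.1500 -0.0742; -0.0742 0.2295]
step 3: x^-=[-0.6365, 3.0515]  P^-=[0.2862 -0.0680; -0.0680 0.5435]  S=[0.5092 0.0913; 0.0913 0.8986]  K=[0.5398 -0.0763; 0.0495 0.5869]  nu=[-1.0674, -0.8632]  x^+=[-1.1468, 2.4920]  P^+=[0.1402 -0.0699; -0.0699 0.2274]
step 4: x^-=[-0.8663, 2.0680]  P^-=[0.2743 -0.0629; -0.0629 0.5412]  S=[0.4998 0.0940; 0.0940 0.8977]  K=[0.5287 -0.0734; 0.0565 0.5850]  nu=[1.2280, 1.0193]  x^+=[-0.2920, 2.7337]  P^+=[0.1371 -0.0679; -0.0679 0.2261]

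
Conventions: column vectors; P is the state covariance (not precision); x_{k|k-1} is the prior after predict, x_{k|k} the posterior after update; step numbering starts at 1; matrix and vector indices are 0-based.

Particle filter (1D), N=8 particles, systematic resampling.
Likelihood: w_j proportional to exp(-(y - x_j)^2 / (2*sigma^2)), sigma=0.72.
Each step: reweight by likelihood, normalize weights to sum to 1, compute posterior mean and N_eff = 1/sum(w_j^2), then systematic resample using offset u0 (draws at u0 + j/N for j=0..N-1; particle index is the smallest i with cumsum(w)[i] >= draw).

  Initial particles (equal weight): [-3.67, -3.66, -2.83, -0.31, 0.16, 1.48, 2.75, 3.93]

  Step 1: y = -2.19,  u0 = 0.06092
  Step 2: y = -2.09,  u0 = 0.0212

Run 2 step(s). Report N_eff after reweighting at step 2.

N_eff = 6.5833

step 1: w=[0.1264, 0.1300, 0.7040, 0.0346, 0.0051, 0.0000, 0.0000, 0.0000]  mean=-2.9417  Neff=1.8879  idx=[0, 1, 2, 2, 2, 2, 2, 2]
step 2: w=[0.0242, 0.0249, 0.1585, 0.1585, 0.1585, 0.1585, 0.1585, 0.1585]  mean=-2.8710  Neff=6.5833  idx=[0, 2, 3, 4, 4, 5, 6, 7]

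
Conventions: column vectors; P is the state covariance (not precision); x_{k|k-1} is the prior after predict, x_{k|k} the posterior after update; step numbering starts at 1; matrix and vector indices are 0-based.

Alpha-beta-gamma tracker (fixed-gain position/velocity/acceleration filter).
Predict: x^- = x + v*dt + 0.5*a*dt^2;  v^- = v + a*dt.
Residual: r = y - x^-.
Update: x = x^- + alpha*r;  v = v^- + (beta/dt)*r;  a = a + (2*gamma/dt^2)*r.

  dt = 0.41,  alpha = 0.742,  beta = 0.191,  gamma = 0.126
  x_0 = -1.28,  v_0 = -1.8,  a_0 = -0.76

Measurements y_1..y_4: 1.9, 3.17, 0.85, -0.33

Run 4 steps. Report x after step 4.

x_post = 0.7451

step 1: x_pred=-2.0819  r=3.9819  x^+=0.8727  v^+=-0.2566  a^+=5.2093
step 2: x_pred=1.2053  r=1.9647  x^+=2.6631  v^+=2.7944  a^+=8.1546
step 3: x_pred=4.4942  r=-3.6442  x^+=1.7902  v^+=4.4401  a^+=2.6915
step 4: x_pred=3.8369  r=-4.1669  x^+=0.7451  v^+=3.6025  a^+=-3.5551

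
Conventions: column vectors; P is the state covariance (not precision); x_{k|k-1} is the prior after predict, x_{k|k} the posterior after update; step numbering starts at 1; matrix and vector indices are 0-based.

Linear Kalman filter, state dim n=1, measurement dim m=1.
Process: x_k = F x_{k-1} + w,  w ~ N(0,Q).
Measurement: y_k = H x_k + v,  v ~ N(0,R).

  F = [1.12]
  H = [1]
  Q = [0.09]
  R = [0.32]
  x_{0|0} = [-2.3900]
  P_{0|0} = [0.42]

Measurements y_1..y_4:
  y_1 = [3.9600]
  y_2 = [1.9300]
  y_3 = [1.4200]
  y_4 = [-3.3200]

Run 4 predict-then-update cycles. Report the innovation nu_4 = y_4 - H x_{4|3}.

innov = [-5.3281]

step 1: x^-=[-2.6768]  P^-=[0.6168]  S=[0.9368]  K=[0.6584]  nu=[6.6368]  x^+=[1.6931]  P^+=[0.2107]
step 2: x^-=[1.8962]  P^-=[0.3543]  S=[0.6743]  K=[0.5254]  nu=[0.0338]  x^+=[1.9140]  P^+=[0.1681]
step 3: x^-=[2.1437]  P^-=[0.3009]  S=[0.6209]  K=[0.4846]  nu=[-0.7237]  x^+=[1.7929]  P^+=[0.1551]
step 4: x^-=[2.0081]  P^-=[0.2845]  S=[0.6045]  K=[0.4707]  nu=[-5.3281]  x^+=[-0.4997]  P^+=[0.1506]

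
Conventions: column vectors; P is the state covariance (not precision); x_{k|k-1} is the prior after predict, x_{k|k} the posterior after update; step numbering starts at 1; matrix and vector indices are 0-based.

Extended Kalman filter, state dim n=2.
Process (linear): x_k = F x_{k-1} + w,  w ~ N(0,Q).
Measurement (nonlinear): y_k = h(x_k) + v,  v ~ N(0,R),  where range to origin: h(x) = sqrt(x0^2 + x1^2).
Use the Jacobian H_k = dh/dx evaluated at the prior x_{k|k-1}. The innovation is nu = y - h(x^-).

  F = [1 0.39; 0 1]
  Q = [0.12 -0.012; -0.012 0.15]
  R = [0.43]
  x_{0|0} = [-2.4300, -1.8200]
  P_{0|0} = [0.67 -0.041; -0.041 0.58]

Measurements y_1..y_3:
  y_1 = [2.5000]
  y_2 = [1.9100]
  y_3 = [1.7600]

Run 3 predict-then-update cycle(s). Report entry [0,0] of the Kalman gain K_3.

K[0,0] = -0.4440

step 1: x^-=[-3.1398, -1.8200]  P^-=[0.8462 0.1732; 0.1732 0.7300]  H_jac=[-0.8652 -0.5015]  S=[1.3973]  K=[-0.5861; -0.3692]  nu=[-1.1292]  x^+=[-2.4780, -1.4031]  P^+=[0.3662 -0.1292; -0.1292 0.5395]
step 2: x^-=[-3.0252, -1.4031]  P^-=[0.4675 0.0692; 0.0692 0.6895]  H_jac=[-0.9072 -0.4207]  S=[0.9896]  K=[-0.4580; -0.3566]  nu=[-1.4247]  x^+=[-2.3727, -0.8950]  P^+=[0.2599 -0.0924; -0.0924 0.5637]
step 3: x^-=[-2.7218, -0.8950]  P^-=[0.3936 0.1154; 0.1154 0.7137]  H_jac=[-0.9500 -0.3124]  S=[0.9233]  K=[-0.4440; -0.3602]  nu=[-1.1052]  x^+=[-2.2311, -0.4970]  P^+=[0.2116 -0.0322; -0.0322 0.5939]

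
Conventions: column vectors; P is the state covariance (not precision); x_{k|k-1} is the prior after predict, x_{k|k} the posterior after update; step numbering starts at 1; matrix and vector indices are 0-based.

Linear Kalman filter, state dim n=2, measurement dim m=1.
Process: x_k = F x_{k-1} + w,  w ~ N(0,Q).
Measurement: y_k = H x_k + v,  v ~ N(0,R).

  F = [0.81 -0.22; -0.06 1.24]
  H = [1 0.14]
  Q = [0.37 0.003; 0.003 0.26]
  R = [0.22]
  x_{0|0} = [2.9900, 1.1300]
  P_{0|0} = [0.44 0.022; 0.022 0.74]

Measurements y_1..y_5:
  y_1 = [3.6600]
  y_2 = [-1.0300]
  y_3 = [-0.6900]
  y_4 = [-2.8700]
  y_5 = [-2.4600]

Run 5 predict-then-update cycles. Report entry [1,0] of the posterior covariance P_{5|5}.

step 1: x^-=[2.1733, 1.2218]  P^-=[0.6867 -0.1979; -0.1979 1.3961]  S=[0.8786]  K=[0.7500; -0.0027]  nu=[1.3156]  x^+=[3.1600, 1.2182]  P^+=[0.1924 -0.1961; -0.1961 1.3961]
step 2: x^-=[2.2916, 1.3210]  P^-=[0.6337 -0.5867; -0.5867 2.4366]  S=[0.7372]  K=[0.7482; -0.3332]  nu=[-3.5066]  x^+=[-0.3320, 2.4892]  P^+=[0.2210 -0.4030; -0.4030 2.3547]
step 3: x^-=[-0.8166, 3.1066]  P^-=[0.7726 -1.0602; -1.0602 3.9414]  S=[0.7730]  K=[0.8075; -0.6577]  nu=[-0.3083]  x^+=[-1.0656, 3.3094]  P^+=[0.2686 -0.6497; -0.6497 3.6070]
step 4: x^-=[-1.5912, 4.1676]  P^-=[0.9523 -1.6552; -1.6552 5.9038]  S=[0.8246]  K=[0.8739; -1.0049]  nu=[-1.8623]  x^+=[-3.2186, 6.0389]  P^+=[0.3226 -0.9310; -0.9310 5.0712]
step 5: x^-=[-3.9356, 7.6813]  P^-=[1.1589 -2.3435; -2.3435 8.1971]  S=[0.8834]  K=[0.9405; -1.3538]  nu=[0.4002]  x^+=[-3.5592, 7.1395]  P^+=[0.3775 -1.2188; -1.2188 6.5782]

P_post[1,0] = -1.2188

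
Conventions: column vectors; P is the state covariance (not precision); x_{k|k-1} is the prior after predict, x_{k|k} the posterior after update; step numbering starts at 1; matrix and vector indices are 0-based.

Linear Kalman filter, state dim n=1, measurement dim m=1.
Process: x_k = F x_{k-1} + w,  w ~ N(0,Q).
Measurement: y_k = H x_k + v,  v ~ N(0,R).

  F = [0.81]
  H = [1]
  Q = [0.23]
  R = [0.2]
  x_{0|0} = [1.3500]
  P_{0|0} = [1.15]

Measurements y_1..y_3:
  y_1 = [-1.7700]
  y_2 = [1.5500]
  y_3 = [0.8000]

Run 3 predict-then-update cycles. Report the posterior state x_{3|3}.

x_post = [0.6738]

step 1: x^-=[1.0935]  P^-=[0.9845]  S=[1.1845]  K=[0.8312]  nu=[-2.8635]  x^+=[-1.2865]  P^+=[0.1662]
step 2: x^-=[-1.0421]  P^-=[0.3391]  S=[0.5391]  K=[0.6290]  nu=[2.5921]  x^+=[0.5883]  P^+=[0.1258]
step 3: x^-=[0.4765]  P^-=[0.3125]  S=[0.5125]  K=[0.6098]  nu=[0.3235]  x^+=[0.6738]  P^+=[0.1220]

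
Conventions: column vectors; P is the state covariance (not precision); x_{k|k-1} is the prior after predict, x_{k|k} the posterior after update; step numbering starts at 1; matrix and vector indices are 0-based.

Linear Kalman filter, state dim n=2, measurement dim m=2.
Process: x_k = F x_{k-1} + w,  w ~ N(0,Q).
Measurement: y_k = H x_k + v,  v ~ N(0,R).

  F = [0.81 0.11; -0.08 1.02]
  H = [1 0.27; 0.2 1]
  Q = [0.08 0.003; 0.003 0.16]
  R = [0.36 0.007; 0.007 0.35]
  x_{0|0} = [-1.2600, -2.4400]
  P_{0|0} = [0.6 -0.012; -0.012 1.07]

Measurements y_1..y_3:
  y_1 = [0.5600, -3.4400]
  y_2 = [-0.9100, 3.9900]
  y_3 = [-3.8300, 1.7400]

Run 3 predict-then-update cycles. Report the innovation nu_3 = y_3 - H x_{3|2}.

step 1: x^-=[-1.2890, -2.3880]  P^-=[0.4845 0.0744; 0.0744 1.2790]  S=[0.9779 0.5276; 0.5276 1.6782]  K=[0.5551 -0.0725; 0.0159 0.7660]  nu=[2.4938, -0.7942]  x^+=[0.1527, -2.9568]  P^+=[0.2168 -0.0648; -0.0648 0.2812]
step 2: x^-=[-0.2015, -3.0281]  P^-=[0.2141 -0.0325; -0.0325 0.4645]  S=[0.5904 0.1410; 0.1410 0.8101]  K=[0.3597 -0.0499; 0.0233 0.5613]  nu=[0.1091, 7.0584]  x^+=[-0.5142, 0.9366]  P^+=[0.1408 -0.0431; -0.0431 0.2052]
step 3: x^-=[-0.3135, 0.9964]  P^-=[0.1672 -0.0183; -0.0183 0.3815]  S=[0.5451 0.1241; 0.1241 0.7308]  K=[0.3047 -0.0311; 0.0392 0.5103]  nu=[-3.7856, 0.8063]  x^+=[-1.4919, 1.2597]  P^+=[0.1182 -0.0324; -0.0324 0.1854]

innov = [-3.7856, 0.8063]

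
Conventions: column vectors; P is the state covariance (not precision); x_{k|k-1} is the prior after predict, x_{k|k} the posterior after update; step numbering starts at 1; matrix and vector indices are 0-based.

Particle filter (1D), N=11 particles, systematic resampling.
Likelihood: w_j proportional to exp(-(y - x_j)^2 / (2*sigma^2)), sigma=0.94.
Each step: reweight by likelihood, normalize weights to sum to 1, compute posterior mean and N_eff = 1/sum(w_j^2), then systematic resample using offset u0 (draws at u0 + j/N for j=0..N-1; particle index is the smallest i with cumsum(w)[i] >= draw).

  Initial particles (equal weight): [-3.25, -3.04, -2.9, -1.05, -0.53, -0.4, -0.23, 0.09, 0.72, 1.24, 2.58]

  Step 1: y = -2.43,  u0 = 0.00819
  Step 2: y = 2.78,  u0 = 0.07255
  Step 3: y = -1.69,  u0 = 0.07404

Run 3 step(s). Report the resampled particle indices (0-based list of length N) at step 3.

step 1: w=[0.2249, 0.2665, 0.2903, 0.1120, 0.0427, 0.0319, 0.0213, 0.0090, 0.0012, 0.0002, 0.0000]  mean=-2.5390  Neff=4.5083  idx=[0, 0, 0, 1, 1, 1, 2, 2, 2, 3, 4]
step 2: w=[0.0000, 0.0000, 0.0000, 0.0000, 0.0000, 0.0000, 0.0000, 0.0000, 0.0000, 0.1090, 0.8910]  mean=-0.5867  Neff=1.2411  idx=[9, 10, 10, 10, 10, 10, 10, 10, 10, 10, 10]
step 3: w=[0.1452, 0.0855, 0.0855, 0.0855, 0.0855, 0.0855, 0.0855, 0.0855, 0.0855, 0.0855, 0.0855]  mean=-0.6055  Neff=10.6215  idx=[0, 1, 2, 3, 4, 5, 6, 7, 8, 9, 10]

resampled_idx = [0, 1, 2, 3, 4, 5, 6, 7, 8, 9, 10]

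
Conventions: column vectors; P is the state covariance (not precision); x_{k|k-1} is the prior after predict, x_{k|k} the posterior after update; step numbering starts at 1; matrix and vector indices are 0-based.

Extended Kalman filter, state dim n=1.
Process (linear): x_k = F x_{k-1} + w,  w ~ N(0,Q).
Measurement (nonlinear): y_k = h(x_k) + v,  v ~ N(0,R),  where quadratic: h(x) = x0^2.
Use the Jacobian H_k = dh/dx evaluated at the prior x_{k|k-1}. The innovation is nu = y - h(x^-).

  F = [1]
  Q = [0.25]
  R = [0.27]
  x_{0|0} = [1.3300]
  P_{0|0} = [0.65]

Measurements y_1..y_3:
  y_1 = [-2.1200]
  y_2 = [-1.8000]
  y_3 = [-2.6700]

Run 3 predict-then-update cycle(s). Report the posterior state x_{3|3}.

x_post = [-1.4179]

step 1: x^-=[1.3300]  P^-=[0.9000]  H_jac=[2.6600]  S=[6.6380]  K=[0.3606]  nu=[-3.8889]  x^+=[-0.0725]  P^+=[0.0366]
step 2: x^-=[-0.0725]  P^-=[0.2866]  H_jac=[-0.1451]  S=[0.2760]  K=[-0.1506]  nu=[-1.8053]  x^+=[0.1994]  P^+=[0.2803]
step 3: x^-=[0.1994]  P^-=[0.5303]  H_jac=[0.3987]  S=[0.3543]  K=[0.5968]  nu=[-2.7097]  x^+=[-1.4179]  P^+=[0.4041]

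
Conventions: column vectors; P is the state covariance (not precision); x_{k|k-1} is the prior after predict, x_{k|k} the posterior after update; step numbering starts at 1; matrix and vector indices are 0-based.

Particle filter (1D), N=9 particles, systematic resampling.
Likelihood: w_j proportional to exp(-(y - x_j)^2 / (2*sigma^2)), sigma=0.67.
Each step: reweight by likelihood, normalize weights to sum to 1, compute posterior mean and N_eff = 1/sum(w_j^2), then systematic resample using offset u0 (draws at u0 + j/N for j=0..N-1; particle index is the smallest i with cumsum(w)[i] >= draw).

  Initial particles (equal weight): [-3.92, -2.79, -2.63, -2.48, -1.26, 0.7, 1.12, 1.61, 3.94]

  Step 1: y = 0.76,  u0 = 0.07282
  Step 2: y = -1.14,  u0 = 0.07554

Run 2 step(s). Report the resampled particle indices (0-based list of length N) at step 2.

resampled_idx = [0, 0, 1, 1, 2, 2, 3, 3, 6]

step 1: w=[0.0000, 0.0000, 0.0000, 0.0000, 0.0046, 0.4294, 0.3732, 0.1928, 0.0000]  mean=1.0232  Neff=2.7711  idx=[5, 5, 5, 5, 6, 6, 6, 7, 7]
step 2: w=[0.2242, 0.2242, 0.2242, 0.2242, 0.0329, 0.0329, 0.0329, 0.0021, 0.0021]  mean=0.7454  Neff=4.8930  idx=[0, 0, 1, 1, 2, 2, 3, 3, 6]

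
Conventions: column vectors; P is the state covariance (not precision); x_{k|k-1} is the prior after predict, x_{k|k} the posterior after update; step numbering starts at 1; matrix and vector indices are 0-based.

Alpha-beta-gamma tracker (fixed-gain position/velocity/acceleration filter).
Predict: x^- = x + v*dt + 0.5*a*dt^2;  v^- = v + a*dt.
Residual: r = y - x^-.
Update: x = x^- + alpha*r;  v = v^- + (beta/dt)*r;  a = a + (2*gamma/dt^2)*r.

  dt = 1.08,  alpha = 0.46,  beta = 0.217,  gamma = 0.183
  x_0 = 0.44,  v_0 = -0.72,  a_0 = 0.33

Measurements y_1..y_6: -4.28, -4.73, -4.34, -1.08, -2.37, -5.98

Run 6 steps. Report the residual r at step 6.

step 1: x_pred=-0.1451  r=-4.1349  x^+=-2.0472  v^+=-1.1944  a^+=-0.9675
step 2: x_pred=-3.9014  r=-0.8286  x^+=-4.2825  v^+=-2.4058  a^+=-1.2275
step 3: x_pred=-7.5966  r=3.2566  x^+=-6.0986  v^+=-3.0771  a^+=-0.2056
step 4: x_pred=-9.5417  r=8.4617  x^+=-5.6493  v^+=-1.5990  a^+=2.4496
step 5: x_pred=-5.9476  r=3.5776  x^+=-4.3019  v^+=1.7654  a^+=3.5722
step 6: x_pred=-0.3120  r=-5.6680  x^+=-2.9193  v^+=4.4845  a^+=1.7936

resid = -5.6680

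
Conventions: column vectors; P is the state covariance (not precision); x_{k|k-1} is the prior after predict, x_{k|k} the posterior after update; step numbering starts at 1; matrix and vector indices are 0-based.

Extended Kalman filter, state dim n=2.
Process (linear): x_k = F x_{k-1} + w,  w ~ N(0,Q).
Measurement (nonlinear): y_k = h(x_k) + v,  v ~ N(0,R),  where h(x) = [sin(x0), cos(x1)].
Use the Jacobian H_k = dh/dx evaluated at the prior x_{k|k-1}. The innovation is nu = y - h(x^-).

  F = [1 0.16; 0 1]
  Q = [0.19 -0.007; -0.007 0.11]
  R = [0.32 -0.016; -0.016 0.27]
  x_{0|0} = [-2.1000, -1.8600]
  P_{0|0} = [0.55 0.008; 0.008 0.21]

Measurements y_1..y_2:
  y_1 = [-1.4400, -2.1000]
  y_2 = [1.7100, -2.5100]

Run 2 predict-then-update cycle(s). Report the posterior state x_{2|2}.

x_post = [-3.8198, -3.3176]

step 1: x^-=[-2.3976, -1.8600]  P^-=[0.7479 0.0346; 0.0346 0.3200]  H_jac=[-0.7358 0.0000; 0.0000 0.9585]  S=[0.7249 -0.0404; -0.0404 0.5640]  K=[-0.7589 0.0044; -0.0048 0.5435]  nu=[-0.7628, -1.8148]  x^+=[-1.8268, -2.8427]  P^+=[0.3302 0.0139; 0.0139 0.1532]
step 2: x^-=[-2.2816, -2.8427]  P^-=[0.5285 0.0314; 0.0314 0.2632]  H_jac=[-0.6525 0.0000; 0.0000 0.2945]  S=[0.5450 -0.0220; -0.0220 0.2928]  K=[-0.6334 -0.0161; -0.0270 0.2627]  nu=[2.4678, -1.5544]  x^+=[-3.8198, -3.3176]  P^+=[0.3103 0.0197; 0.0197 0.2423]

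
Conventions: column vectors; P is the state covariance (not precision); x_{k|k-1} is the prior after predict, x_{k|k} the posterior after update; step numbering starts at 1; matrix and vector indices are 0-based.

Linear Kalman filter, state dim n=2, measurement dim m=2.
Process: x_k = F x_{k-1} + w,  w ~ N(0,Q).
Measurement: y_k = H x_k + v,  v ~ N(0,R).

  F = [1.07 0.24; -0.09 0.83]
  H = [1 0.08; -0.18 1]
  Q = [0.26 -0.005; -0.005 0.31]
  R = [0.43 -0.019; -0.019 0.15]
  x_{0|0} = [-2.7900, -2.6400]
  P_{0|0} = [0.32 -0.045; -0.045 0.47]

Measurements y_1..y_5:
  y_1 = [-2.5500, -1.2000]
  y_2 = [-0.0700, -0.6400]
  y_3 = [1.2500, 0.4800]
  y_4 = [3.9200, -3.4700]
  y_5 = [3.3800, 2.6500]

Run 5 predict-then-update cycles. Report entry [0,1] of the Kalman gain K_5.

step 1: x^-=[-3.6189, -1.9401]  P^-=[0.6303 0.0188; 0.0188 0.6431]  S=[1.0675 -0.0625; -0.0625 0.8067]  K=[0.5877 -0.0718; 0.1127 0.8017]  nu=[1.2241, 0.0887]  x^+=[-2.9059, -1.7310]  P^+=[0.2522 0.0235; 0.0235 0.1223]
step 2: x^-=[-3.5247, -1.1752]  P^-=[0.5678 0.0154; 0.0154 0.3928]  S=[1.0028 -0.0746; -0.0746 0.5557]  K=[0.5615 -0.0808; 0.0999 0.7153]  nu=[3.5487, -0.0993]  x^+=[-1.5242, -0.8916]  P^+=[0.2413 0.0206; 0.0206 0.1091]
step 3: x^-=[-1.8449, -0.6029]  P^-=[0.5532 0.0114; 0.0114 0.3840]  S=[0.9874 -0.0766; -0.0766 0.5479]  K=[0.5547 -0.0834; 0.0978 0.7109]  nu=[3.1431, 0.7508]  x^+=[-0.1642, 0.2383]  P^+=[0.2385 0.0199; 0.0199 0.1084]
step 4: x^-=[-0.1185, 0.2126]  P^-=[0.5495 0.0108; 0.0108 0.3836]  S=[0.9837 -0.0765; -0.0765 0.5475]  K=[0.5530 -0.0835; 0.0975 0.7107]  nu=[4.0215, -3.7039]  x^+=[2.4148, -2.0277]  P^+=[0.2378 0.0198; 0.0198 0.1083]
step 5: x^-=[2.0972, -1.9003]  P^-=[0.5486 0.0108; 0.0108 0.3836]  S=[0.9828 -0.0764; -0.0764 0.5475]  K=[0.5526 -0.0835; 0.0975 0.7107]  nu=[1.4348, 4.9278]  x^+=[2.4786, 1.7418]  P^+=[0.2376 0.0197; 0.0197 0.1083]

K[0,1] = -0.0835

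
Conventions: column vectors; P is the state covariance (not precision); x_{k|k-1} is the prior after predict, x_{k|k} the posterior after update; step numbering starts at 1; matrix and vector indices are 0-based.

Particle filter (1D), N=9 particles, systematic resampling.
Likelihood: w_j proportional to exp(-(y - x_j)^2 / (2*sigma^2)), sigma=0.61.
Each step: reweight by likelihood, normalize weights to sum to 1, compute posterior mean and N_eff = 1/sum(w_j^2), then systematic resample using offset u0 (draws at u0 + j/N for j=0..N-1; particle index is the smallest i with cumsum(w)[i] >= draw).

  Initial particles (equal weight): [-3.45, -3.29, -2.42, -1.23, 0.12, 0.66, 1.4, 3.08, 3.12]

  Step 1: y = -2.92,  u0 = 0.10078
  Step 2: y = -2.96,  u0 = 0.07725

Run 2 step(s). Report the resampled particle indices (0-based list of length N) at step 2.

step 1: w=[0.3042, 0.3691, 0.3171, 0.0096, 0.0000, 0.0000, 0.0000, 0.0000, 0.0000]  mean=-3.0431  Neff=3.0354  idx=[0, 0, 1, 1, 1, 1, 2, 2, 2]
step 2: w=[0.1045, 0.1045, 0.1246, 0.1246, 0.1246, 0.1246, 0.0975, 0.0975, 0.0975]  mean=-3.0690  Neff=8.8900  idx=[0, 1, 2, 3, 4, 5, 6, 7, 8]

resampled_idx = [0, 1, 2, 3, 4, 5, 6, 7, 8]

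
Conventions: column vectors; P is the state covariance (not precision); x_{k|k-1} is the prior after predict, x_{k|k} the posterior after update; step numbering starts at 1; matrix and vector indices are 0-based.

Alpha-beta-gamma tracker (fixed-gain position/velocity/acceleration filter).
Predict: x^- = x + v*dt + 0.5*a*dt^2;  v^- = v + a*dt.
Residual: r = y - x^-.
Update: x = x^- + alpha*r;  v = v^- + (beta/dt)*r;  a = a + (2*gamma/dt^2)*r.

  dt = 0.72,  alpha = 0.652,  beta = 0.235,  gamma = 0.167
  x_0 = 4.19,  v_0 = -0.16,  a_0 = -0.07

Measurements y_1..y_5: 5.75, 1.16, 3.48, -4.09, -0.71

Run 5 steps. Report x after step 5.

x_post = -2.5566

step 1: x_pred=4.0567  r=1.6933  x^+=5.1607  v^+=0.3423  a^+=1.0210
step 2: x_pred=5.6718  r=-4.5118  x^+=2.7301  v^+=-0.3952  a^+=-1.8859
step 3: x_pred=1.9567  r=1.5233  x^+=2.9499  v^+=-1.2559  a^+=-0.9045
step 4: x_pred=1.8112  r=-5.9012  x^+=-2.0364  v^+=-3.8332  a^+=-4.7066
step 5: x_pred=-6.0162  r=5.3062  x^+=-2.5566  v^+=-5.4901  a^+=-1.2878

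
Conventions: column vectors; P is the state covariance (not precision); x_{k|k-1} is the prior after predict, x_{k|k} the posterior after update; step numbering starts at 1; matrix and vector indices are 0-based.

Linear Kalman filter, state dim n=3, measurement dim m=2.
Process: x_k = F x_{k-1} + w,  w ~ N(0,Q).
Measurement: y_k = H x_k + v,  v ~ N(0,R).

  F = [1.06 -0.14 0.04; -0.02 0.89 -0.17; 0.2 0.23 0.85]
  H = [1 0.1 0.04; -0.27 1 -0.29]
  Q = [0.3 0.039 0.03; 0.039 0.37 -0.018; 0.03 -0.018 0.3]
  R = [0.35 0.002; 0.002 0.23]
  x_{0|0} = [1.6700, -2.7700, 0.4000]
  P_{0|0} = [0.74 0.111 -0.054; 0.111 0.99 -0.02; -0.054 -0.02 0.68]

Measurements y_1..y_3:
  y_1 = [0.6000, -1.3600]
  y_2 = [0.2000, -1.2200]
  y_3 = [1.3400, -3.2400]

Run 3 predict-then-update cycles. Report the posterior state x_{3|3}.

step 1: x^-=[2.1740, -2.5667, 0.0369]  P^-=[1.1147 0.0089 0.1552; 0.0089 1.1759 0.0911; 0.1552 0.0911 0.8573]  S=[1.4927 -0.2283; -0.2283 1.5259]  K=[0.7345 -0.1110; 0.2069 0.7827; 0.1157 -0.1134]  nu=[-1.3188, 1.8044]  x^+=[1.0051, -1.4273, -0.3203]  P^+=[0.2533 0.0406 -0.0128; 0.0406 0.2512 0.2061; -0.0128 0.2061 0.8117]
step 2: x^-=[1.2524, -1.2360, -0.3995]  P^-=[0.5754 0.0498 0.0777; 0.0498 0.5286 0.0707; 0.0777 0.0707 0.9898]  S=[0.9490 -0.0861; -0.0861 0.8281]  K=[0.6065 -0.0916; 0.1669 0.6147; 0.1060 -0.2756]  nu=[-0.9128, 0.2383]  x^+=[0.6769, -1.2419, -0.5620]  P^+=[0.2098 0.0311 -0.0195; 0.0311 0.2069 0.1958; -0.0195 0.1958 0.9112]
step 3: x^-=[0.8689, -1.0233, -0.6279]  P^-=[0.5281 0.0472 0.0663; 0.0472 0.4998 0.0387; 0.0663 0.0387 1.0505]  S=[0.8999 -0.0764; -0.0764 0.8191]  K=[0.5879 -0.0851; 0.1603 0.5959; 0.0960 -0.3376]  nu=[0.5985, -2.1642]  x^+=[1.4050, -2.2170, 0.1601]  P^+=[0.2036 0.0297 -0.0238; 0.0297 0.2004 0.1899; -0.0238 0.1899 0.9439]

x_post = [1.4050, -2.2170, 0.1601]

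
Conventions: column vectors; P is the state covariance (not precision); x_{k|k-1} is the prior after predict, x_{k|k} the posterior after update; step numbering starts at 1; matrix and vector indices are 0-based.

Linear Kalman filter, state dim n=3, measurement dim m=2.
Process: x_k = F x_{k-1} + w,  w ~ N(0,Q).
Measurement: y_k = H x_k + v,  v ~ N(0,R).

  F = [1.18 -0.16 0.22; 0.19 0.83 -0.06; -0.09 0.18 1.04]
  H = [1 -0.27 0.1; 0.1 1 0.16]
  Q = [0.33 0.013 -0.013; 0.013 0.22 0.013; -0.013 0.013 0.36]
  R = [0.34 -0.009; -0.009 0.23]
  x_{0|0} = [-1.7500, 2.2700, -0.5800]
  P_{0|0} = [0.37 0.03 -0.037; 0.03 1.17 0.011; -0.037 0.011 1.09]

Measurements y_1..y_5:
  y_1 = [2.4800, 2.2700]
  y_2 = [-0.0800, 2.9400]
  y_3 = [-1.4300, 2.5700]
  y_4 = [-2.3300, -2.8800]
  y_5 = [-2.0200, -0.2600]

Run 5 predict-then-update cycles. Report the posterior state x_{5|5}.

step 1: x^-=[-2.5558, 1.5864, -0.0371]  P^-=[0.8966 -0.0422 0.1241; -0.0422 1.0525 0.1141; 0.1241 0.1141 1.5899]  S=[1.3706 -0.1915; -0.1915 1.3642]  K=[0.6920 0.1465; -0.1229 0.7645; 0.2276 0.3112]  nu=[5.4678, 0.9451]  x^+=[1.3662, 1.6368, 1.5013]  P^+=[0.2498 0.0195 -0.1063; 0.0195 0.1984 -0.1461; -0.1063 -0.1461 1.4140]
step 2: x^-=[1.6806, 1.5280, 1.7330]  P^-=[0.6991 0.0175 0.1729; 0.0175 0.3939 -0.1968; 0.1729 -0.1968 1.8624]  S=[1.1222 0.0196; 0.0196 0.6246]  K=[0.6313 0.1644; -0.1069 0.5864; 0.3642 0.1783]  nu=[-1.5213, 0.9666]  x^+=[0.8791, 2.2575, 1.3512]  P^+=[0.2309 0.0261 -0.1069; 0.0261 0.1688 -0.2222; -0.1069 -0.2222 1.6911]
step 3: x^-=[0.9734, 1.9597, 1.7325]  P^-=[0.6880 0.0052 0.2496; 0.0052 0.3835 -0.2834; 0.2496 -0.2834 2.1324]  S=[1.1397 0.0218; 0.0218 0.5933]  K=[0.6211 0.1693; -0.1221 0.5753; 0.4709 0.1222]  nu=[-2.0475, 0.2358]  x^+=[-0.2584, 2.3454, 0.7970]  P^+=[0.2268 0.0266 -0.0994; 0.0266 0.1732 -0.2651; -0.0994 -0.2651 1.8683]
step 4: x^-=[-0.5048, 1.8498, 1.2743]  P^-=[0.6976 -0.0067 0.3050; -0.0067 0.3913 -0.3288; 0.3050 -0.3288 2.3066]  S=[1.1716 0.0187; 0.0187 0.5905]  K=[0.6203 0.1698; -0.1331 0.5766; 0.5314 0.1030]  nu=[-1.4532, -4.8832]  x^+=[-2.2356, -0.7724, -0.0006]  P^+=[0.2258 0.0260 -0.0944; 0.0260 0.1771 -0.2865; -0.0944 -0.2865 1.9675]
step 5: x^-=[-2.5145, -1.0658, 0.0615]  P^-=[0.7056 -0.0135 0.3364; -0.0135 0.3961 -0.3516; 0.3364 -0.3516 2.4052]  S=[1.1921 0.0172; 0.0172 0.5903]  K=[0.6207 0.1698; -0.1389 0.5775; 0.5622 0.0970]  nu=[0.2006, 1.0474]  x^+=[-2.2122, -0.4888, 0.2759]  P^+=[0.2256 0.0256 -0.0920; 0.0256 0.1790 -0.2969; -0.0920 -0.2969 2.0210]

x_post = [-2.2122, -0.4888, 0.2759]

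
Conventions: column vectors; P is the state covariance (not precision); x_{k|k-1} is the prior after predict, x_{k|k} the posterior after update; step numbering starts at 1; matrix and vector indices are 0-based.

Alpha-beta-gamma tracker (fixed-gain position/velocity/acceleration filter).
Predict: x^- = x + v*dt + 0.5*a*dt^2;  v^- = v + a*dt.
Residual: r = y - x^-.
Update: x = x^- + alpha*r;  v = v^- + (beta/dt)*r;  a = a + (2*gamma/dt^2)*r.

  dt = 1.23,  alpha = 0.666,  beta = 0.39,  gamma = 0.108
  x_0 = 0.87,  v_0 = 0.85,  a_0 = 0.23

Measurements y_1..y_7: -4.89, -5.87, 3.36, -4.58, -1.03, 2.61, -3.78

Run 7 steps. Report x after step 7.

step 1: x_pred=2.0895  r=-6.9795  x^+=-2.5589  v^+=-1.0801  a^+=-0.7665
step 2: x_pred=-4.4672  r=-1.4028  x^+=-5.4015  v^+=-2.4677  a^+=-0.9668
step 3: x_pred=-9.1680  r=12.5280  x^+=-0.8244  v^+=0.3155  a^+=0.8219
step 4: x_pred=0.1854  r=-4.7654  x^+=-2.9883  v^+=-0.1846  a^+=0.1415
step 5: x_pred=-3.1083  r=2.0783  x^+=-1.7242  v^+=0.6485  a^+=0.4382
step 6: x_pred=-0.5950  r=3.2050  x^+=1.5395  v^+=2.2037  a^+=0.8958
step 7: x_pred=4.9278  r=-8.7078  x^+=-0.8716  v^+=0.5446  a^+=-0.3474

x_post = -0.8716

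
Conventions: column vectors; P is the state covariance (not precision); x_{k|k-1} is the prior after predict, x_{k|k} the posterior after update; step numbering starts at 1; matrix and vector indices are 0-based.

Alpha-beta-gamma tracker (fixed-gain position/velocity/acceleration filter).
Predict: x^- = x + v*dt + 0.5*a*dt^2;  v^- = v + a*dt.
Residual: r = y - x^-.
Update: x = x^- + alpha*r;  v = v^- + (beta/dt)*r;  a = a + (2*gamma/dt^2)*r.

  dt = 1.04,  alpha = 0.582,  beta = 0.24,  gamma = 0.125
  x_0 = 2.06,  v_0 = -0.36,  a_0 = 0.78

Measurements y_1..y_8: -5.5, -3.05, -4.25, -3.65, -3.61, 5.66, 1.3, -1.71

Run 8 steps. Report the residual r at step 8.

resid = -12.9274

step 1: x_pred=2.1074  r=-7.6074  x^+=-2.3201  v^+=-1.3044  a^+=-0.9784
step 2: x_pred=-4.2057  r=1.1557  x^+=-3.5331  v^+=-2.0552  a^+=-0.7112
step 3: x_pred=-6.0551  r=1.8051  x^+=-5.0045  v^+=-2.3783  a^+=-0.2940
step 4: x_pred=-7.6369  r=3.9869  x^+=-5.3165  v^+=-1.7640  a^+=0.6275
step 5: x_pred=-6.8117  r=3.2017  x^+=-4.9483  v^+=-0.3725  a^+=1.3676
step 6: x_pred=-4.5961  r=10.2561  x^+=1.3729  v^+=3.4166  a^+=3.7382
step 7: x_pred=6.9478  r=-5.6478  x^+=3.6608  v^+=6.0009  a^+=2.4327
step 8: x_pred=11.2174  r=-12.9274  x^+=3.6936  v^+=5.5478  a^+=-0.5553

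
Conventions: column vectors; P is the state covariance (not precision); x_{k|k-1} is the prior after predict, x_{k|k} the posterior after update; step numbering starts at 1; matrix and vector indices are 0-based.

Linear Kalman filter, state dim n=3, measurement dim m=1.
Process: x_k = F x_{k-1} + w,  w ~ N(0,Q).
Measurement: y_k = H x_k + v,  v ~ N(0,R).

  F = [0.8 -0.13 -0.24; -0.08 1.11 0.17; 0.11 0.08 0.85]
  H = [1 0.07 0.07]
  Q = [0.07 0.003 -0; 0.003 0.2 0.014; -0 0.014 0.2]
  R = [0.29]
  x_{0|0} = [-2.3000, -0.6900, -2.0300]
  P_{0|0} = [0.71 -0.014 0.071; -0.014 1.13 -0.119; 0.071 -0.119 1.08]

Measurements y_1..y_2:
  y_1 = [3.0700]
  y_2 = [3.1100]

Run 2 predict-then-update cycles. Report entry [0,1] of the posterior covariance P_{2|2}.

step 1: x^-=[-1.2631, -0.9270, -2.0337]  P^-=[0.5739 -0.2168 -0.1084; -0.2168 1.5837 0.1451; -0.1084 0.1451 0.9930]  S=[0.8324]  K=[0.6621; -0.1151; -0.0346]  nu=[4.5403]  x^+=[1.7431, -1.4494, -2.1907]  P^+=[0.2090 -0.1534 -0.0894; -0.1534 1.5727 0.1418; -0.0894 0.1418 0.9920]
step 2: x^-=[2.1086, -2.1207, -1.7863]  P^-=[0.3626 -0.4704 -0.2848; -0.4704 2.2509 0.4176; -0.2848 0.4176 0.9292]  S=[0.5665]  K=[0.5467; -0.5006; -0.3363]  nu=[1.2749]  x^+=[2.8056, -2.7588, -2.2150]  P^+=[0.1933 -0.3153 -0.1806; -0.3153 2.1089 0.3222; -0.1806 0.3222 0.8651]

P_post[0,1] = -0.3153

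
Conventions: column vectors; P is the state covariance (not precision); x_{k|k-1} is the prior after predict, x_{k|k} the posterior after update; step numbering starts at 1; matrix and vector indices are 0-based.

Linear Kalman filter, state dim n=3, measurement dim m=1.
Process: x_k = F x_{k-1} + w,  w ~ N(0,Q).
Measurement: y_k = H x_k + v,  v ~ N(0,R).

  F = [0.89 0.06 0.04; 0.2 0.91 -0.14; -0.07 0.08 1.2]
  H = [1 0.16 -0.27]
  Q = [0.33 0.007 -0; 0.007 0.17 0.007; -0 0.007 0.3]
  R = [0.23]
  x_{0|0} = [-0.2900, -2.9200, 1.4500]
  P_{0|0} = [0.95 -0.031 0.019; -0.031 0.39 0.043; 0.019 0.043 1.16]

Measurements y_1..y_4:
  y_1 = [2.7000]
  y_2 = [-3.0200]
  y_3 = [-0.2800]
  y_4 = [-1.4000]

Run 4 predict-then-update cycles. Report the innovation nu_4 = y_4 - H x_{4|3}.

step 1: x^-=[-0.3753, -2.9182, 1.5267]  P^-=[1.0840 0.1644 0.0198; 0.1644 0.5304 -0.1201; 0.0198 -0.1201 1.9830]  S=[1.5245]  K=[0.7248; 0.1848; -0.3508]  nu=[3.9544]  x^+=[2.4910, -2.1875, 0.1393]  P^+=[0.2831 -0.0398 0.4074; -0.0398 0.4783 -0.0213; 0.4074 -0.0213 1.7953]
step 2: x^-=[2.0913, -1.5119, -0.1822]  P^-=[0.5835 -0.0073 0.5006; -0.0073 0.5807 -0.1831; 0.5006 -0.1831 2.8176]  S=[0.7769]  K=[0.5756; 0.1738; -0.3726]  nu=[-4.9186]  x^+=[-0.7396, -2.3666, 1.6504]  P^+=[0.3261 -0.0850 0.6672; -0.0850 0.5573 -0.1328; 0.6672 -0.1328 2.7098]
step 3: x^-=[-0.7342, -2.5326, 1.8429]  P^-=[0.6324 -0.0711 0.8074; -0.0711 0.6632 -0.3850; 0.8074 -0.3850 4.0706]  S=[0.7507]  K=[0.5369; 0.1851; -0.4706]  nu=[1.3570]  x^+=[-0.0056, -2.2814, 1.2043]  P^+=[0.4160 -0.1457 0.9971; -0.1457 0.6374 -0.3196; 0.9971 -0.3196 3.9044]
step 4: x^-=[-0.0937, -2.2458, 1.2631]  P^-=[0.7220 -0.1510 1.1929; -0.1510 0.7636 -0.6978; 1.1929 -0.6978 5.7012]  S=[0.7550]  K=[0.4977; 0.2114; -0.6068]  nu=[-0.6060]  x^+=[-0.3953, -2.3739, 1.6308]  P^+=[0.5350 -0.2304 1.4209; -0.2304 0.7298 -0.6009; 1.4209 -0.6009 5.4232]

innov = [-0.6060]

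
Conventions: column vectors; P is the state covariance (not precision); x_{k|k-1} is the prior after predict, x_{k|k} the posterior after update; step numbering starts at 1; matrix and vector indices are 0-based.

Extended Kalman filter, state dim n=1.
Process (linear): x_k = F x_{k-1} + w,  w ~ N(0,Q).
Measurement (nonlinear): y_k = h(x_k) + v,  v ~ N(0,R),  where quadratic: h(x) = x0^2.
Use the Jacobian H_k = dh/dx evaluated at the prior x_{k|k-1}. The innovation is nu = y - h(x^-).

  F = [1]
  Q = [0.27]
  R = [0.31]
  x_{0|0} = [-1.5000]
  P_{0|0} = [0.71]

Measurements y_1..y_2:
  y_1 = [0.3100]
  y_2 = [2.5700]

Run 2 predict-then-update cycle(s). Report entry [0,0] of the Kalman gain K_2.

K[0,0] = -0.4284

step 1: x^-=[-1.5000]  P^-=[0.9800]  H_jac=[-3.0000]  S=[9.1300]  K=[-0.3220]  nu=[-1.9400]  x^+=[-0.8753]  P^+=[0.0333]
step 2: x^-=[-0.8753]  P^-=[0.3033]  H_jac=[-1.7506]  S=[1.2394]  K=[-0.4284]  nu=[1.8039]  x^+=[-1.6480]  P^+=[0.0759]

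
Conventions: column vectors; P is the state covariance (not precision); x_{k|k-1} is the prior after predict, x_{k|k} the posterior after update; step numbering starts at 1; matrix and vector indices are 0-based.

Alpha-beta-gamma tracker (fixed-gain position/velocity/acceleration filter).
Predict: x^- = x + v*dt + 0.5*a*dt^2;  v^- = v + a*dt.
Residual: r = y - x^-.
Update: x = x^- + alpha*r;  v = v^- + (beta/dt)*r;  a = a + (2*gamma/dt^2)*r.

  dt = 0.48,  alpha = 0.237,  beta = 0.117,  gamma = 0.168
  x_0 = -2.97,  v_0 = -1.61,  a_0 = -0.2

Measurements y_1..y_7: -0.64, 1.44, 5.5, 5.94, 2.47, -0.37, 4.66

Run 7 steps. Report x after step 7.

x_post = 15.3376

step 1: x_pred=-3.7658  r=3.1258  x^+=-3.0250  v^+=-0.9441  a^+=4.3585
step 2: x_pred=-2.9761  r=4.4161  x^+=-1.9295  v^+=2.2244  a^+=10.7986
step 3: x_pred=0.3823  r=5.1177  x^+=1.5952  v^+=8.6552  a^+=18.2620
step 4: x_pred=7.8535  r=-1.9135  x^+=7.4000  v^+=16.9546  a^+=15.4715
step 5: x_pred=17.3205  r=-14.8505  x^+=13.8009  v^+=20.7611  a^+=-6.1854
step 6: x_pred=23.0537  r=-23.4237  x^+=17.5023  v^+=12.0826  a^+=-40.3449
step 7: x_pred=18.6542  r=-13.9942  x^+=15.3376  v^+=-10.6941  a^+=-60.7531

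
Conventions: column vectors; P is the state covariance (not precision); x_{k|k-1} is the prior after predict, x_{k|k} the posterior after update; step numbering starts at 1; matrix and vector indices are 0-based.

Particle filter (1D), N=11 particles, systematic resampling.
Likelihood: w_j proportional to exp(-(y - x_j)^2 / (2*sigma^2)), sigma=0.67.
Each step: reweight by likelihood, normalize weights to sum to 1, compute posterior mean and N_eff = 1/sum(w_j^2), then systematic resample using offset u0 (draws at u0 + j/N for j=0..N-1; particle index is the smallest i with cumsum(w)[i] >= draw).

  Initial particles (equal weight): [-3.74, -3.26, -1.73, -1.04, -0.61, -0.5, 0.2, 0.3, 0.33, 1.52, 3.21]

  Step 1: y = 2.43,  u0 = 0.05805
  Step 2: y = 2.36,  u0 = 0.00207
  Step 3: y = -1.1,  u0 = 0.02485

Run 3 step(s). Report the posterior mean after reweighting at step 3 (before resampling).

post_mean = 1.5200

step 1: w=[0.0000, 0.0000, 0.0000, 0.0000, 0.0000, 0.0001, 0.0043, 0.0069, 0.0080, 0.4307, 0.5501]  mean=2.4258  Neff=2.0484  idx=[9, 9, 9, 9, 9, 10, 10, 10, 10, 10, 10]
step 2: w=[0.0918, 0.0918, 0.0918, 0.0918, 0.0918, 0.0901, 0.0901, 0.0901, 0.0901, 0.0901, 0.0901]  mean=2.4339  Neff=10.9990  idx=[0, 1, 2, 2, 3, 4, 5, 6, 7, 9, 10]
step 3: w=[0.1667, 0.1667, 0.1667, 0.1667, 0.1667, 0.1667, 0.0000, 0.0000, 0.0000, 0.0000, 0.0000]  mean=1.5200  Neff=6.0000  idx=[0, 0, 1, 1, 2, 2, 3, 3, 4, 5, 5]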